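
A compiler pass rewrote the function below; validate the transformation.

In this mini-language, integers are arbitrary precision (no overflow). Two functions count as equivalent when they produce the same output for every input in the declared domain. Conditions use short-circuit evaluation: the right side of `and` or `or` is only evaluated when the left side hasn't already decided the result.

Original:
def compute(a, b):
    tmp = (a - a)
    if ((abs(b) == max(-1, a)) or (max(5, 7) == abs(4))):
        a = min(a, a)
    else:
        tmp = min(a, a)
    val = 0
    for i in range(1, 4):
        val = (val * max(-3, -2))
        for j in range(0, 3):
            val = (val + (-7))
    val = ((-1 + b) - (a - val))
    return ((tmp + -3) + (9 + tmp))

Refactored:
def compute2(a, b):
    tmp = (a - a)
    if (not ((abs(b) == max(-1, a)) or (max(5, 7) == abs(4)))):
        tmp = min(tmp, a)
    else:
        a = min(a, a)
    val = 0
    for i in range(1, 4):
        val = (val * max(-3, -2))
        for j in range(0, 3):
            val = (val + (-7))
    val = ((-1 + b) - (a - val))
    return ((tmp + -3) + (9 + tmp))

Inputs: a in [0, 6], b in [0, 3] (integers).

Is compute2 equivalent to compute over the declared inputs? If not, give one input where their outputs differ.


There is a counterexample at a=1, b=0: 8 on one side, 6 on the other.
compute: tmp := 0 | ((abs(b) == max(-1, a)) or (max(5, 7) == abs(4))): false | tmp := 1 | val := 0 | iter i=1: | val := 0 | iter j=0: | val := -7 | iter j=1: | val := -14 | iter j=2: | val := -21 | iter i=2: | val := 42 | iter j=0: | val := 35 | iter j=1: | val := 28 | iter j=2: | val := 21 | iter i=3: | val := -42 | iter j=0: | val := -49 | iter j=1: | val := -56 | iter j=2: | val := -63 | val := -65 | result 8
compute2: tmp := 0 | (not ((abs(b) == max(-1, a)) or (max(5, 7) == abs(4)))): true | tmp := 0 | val := 0 | iter i=1: | val := 0 | iter j=0: | val := -7 | iter j=1: | val := -14 | iter j=2: | val := -21 | iter i=2: | val := 42 | iter j=0: | val := 35 | iter j=1: | val := 28 | iter j=2: | val := 21 | iter i=3: | val := -42 | iter j=0: | val := -49 | iter j=1: | val := -56 | iter j=2: | val := -63 | val := -65 | result 6
verdict: not equivalent; witness: a=1, b=0


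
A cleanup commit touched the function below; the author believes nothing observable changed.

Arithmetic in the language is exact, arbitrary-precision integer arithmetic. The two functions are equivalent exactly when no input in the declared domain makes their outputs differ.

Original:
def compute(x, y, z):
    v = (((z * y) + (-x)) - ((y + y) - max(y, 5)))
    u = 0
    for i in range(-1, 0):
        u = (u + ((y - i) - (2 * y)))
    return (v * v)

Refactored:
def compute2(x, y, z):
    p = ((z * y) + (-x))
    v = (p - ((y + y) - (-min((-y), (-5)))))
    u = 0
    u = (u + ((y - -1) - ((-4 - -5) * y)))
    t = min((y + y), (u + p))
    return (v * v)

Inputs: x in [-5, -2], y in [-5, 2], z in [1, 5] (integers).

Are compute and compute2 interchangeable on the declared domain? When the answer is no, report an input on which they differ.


There is a behavioral-looking edit here, yet the outcome never shifts on this domain.
Tracing x=-4, y=-2, z=2: compute: v := 9 | u := 0 | iter i=-1: | u := 3 | result 81 | compute2: p := 0 | v := 9 | u := 0 | u := 1 | t := -4 | result 81 — matching result 81.
Every one of the 160 inputs gives matching results.
verdict: equivalent


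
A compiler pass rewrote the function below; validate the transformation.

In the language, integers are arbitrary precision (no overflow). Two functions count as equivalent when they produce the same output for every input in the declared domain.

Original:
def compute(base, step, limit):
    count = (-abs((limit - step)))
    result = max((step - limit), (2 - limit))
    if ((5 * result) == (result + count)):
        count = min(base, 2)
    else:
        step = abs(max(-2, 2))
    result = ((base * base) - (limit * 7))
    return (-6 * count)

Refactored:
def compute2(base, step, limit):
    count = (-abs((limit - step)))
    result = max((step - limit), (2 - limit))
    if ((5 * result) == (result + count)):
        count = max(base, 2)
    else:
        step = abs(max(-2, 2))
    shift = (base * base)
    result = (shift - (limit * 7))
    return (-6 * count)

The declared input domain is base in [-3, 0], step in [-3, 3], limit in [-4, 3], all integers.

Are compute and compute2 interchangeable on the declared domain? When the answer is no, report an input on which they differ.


These are not equivalent — on base=-3, step=-1, limit=3 the outputs split (18 vs -12).
compute: count=-4, then result=-1, then ((5 * result) == (result + count)) is true, then count=-3, then result=-12, then returns 18
compute2: count=-4, then result=-1, then ((5 * result) == (result + count)) is true, then count=2, then shift=9, then result=-12, then returns -12
verdict: not equivalent; witness: base=-3, step=-1, limit=3


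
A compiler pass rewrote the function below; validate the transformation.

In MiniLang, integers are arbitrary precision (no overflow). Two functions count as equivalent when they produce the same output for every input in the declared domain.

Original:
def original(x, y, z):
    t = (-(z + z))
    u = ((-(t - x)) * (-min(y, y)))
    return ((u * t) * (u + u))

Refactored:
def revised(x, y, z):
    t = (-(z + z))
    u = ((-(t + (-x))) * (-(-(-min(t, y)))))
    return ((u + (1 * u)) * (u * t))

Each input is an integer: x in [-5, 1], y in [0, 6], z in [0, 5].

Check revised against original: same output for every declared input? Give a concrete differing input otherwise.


On input x=-5, y=0, z=1, original returns 0 while revised returns -144.
verdict: not equivalent; witness: x=-5, y=0, z=1


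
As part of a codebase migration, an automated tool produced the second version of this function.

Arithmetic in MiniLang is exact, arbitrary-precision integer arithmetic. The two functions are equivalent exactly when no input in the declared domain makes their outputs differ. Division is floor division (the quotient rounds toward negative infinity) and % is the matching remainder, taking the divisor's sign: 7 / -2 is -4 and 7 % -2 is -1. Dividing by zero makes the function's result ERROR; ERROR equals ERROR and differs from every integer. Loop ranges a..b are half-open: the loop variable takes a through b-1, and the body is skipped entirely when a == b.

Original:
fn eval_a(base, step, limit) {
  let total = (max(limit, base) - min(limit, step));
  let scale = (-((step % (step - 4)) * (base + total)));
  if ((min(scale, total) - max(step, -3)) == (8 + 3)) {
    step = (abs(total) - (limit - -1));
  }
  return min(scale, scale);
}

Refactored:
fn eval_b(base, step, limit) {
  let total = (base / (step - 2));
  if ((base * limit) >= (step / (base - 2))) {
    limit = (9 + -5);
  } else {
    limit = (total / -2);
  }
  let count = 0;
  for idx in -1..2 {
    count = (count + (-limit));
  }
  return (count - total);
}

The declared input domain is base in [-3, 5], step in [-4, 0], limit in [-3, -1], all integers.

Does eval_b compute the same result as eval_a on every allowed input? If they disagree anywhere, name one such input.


Consider the input base=-3, step=-4, limit=-3.
eval_a: total=1, then scale=-8, then ((min(scale, total) - max(step, -3)) == (8 + 3)) is false, then returns -8
eval_b: total=0, then ((base * limit) >= (step / (base - 2))) is true, then limit=4, then count=0, then (idx=-1), then count=-4, then (idx=0), then count=-8, then (idx=1), then count=-12, then returns -12
-8 against -12: the behavior changed.
verdict: not equivalent; witness: base=-3, step=-4, limit=-3


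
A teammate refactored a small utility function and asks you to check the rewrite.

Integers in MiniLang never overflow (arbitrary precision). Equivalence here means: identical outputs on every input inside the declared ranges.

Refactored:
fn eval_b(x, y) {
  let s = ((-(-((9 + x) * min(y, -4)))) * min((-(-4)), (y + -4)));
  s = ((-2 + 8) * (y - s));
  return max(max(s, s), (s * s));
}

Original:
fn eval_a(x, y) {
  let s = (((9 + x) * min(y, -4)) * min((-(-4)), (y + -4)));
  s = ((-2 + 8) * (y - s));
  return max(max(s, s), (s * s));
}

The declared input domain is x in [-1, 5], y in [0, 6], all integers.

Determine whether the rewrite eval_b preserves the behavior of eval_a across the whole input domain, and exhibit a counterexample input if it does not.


Although same computation, different form, 49/49 inputs agree.
verdict: equivalent


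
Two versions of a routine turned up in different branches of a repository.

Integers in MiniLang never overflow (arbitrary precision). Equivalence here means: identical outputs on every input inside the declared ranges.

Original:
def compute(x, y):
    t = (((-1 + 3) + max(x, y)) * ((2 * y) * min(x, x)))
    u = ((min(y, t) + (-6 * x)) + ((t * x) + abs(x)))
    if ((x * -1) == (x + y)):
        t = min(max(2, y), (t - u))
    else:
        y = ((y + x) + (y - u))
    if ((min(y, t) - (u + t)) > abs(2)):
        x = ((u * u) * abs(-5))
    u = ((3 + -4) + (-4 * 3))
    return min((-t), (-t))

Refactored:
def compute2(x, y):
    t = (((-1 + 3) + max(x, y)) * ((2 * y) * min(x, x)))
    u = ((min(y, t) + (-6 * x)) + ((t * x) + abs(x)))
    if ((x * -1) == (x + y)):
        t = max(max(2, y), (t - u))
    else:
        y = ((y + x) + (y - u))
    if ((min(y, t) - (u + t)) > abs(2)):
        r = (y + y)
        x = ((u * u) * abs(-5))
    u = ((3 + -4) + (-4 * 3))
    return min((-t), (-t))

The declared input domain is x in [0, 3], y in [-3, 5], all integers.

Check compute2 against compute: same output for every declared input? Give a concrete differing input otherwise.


Consider the input x=0, y=0.
compute: t = 0; u = 0; ((x * -1) == (x + y)) -> true; t = 0; ((min(y, t) - (u + t)) > abs(2)) -> false; u = -13; return 0
compute2: t = 0; u = 0; ((x * -1) == (x + y)) -> true; t = 2; ((min(y, t) - (u + t)) > abs(2)) -> false; u = -13; return -2
0 != -2, so the rewrite changes behavior.
verdict: not equivalent; witness: x=0, y=0


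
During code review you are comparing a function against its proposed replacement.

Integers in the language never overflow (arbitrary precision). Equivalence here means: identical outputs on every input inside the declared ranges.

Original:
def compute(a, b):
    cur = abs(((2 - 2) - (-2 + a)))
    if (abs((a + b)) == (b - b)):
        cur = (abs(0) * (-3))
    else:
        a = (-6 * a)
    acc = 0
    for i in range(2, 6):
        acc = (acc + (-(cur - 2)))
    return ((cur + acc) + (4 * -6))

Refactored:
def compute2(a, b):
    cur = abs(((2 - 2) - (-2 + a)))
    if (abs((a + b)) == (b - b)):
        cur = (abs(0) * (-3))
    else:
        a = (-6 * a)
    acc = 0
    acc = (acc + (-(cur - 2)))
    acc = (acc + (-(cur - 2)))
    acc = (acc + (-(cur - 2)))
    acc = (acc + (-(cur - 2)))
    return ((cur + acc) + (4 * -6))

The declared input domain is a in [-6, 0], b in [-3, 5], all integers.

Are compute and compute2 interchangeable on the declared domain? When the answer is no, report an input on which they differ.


Comparing the listings, the differences include: local variable names differ; also statement counts differ; also loop structure differs; also constant usage differs; also arithmetic usage differs.
Spot check at a=0, b=2 — compute: cur=2, then (abs((a + b)) == (b - b)) is false, then a=0, then acc=0, then (i=2), then acc=0, then (i=3), then acc=0, then (i=4), then acc=0, then (i=5), then acc=0, then returns -22. compute2: cur=2, then (abs((a + b)) == (b - b)) is false, then a=0, then acc=0, then acc=0, then acc=0, then acc=0, then acc=0, then returns -22. Both give -22.
Sweeping the whole domain (63 inputs) finds no disagreement.
verdict: equivalent


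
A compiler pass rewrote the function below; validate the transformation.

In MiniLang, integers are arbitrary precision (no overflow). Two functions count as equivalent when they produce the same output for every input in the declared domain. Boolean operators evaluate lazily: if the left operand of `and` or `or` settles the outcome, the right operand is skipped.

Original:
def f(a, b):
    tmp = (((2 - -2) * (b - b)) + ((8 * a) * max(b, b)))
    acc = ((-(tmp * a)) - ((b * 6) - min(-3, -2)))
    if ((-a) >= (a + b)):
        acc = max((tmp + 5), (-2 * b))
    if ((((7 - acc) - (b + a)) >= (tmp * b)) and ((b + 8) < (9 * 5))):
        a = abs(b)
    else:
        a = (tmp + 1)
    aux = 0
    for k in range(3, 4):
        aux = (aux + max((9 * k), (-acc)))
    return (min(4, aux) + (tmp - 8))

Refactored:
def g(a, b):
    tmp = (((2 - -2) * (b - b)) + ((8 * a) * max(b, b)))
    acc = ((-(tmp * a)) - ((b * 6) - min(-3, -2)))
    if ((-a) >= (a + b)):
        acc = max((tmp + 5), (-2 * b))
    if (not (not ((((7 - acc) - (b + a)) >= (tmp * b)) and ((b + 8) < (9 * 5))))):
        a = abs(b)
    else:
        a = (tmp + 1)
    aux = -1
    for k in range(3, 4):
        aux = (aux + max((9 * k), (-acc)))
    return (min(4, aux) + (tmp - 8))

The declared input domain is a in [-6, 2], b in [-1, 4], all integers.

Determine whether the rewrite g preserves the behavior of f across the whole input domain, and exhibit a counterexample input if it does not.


The one real change (`0` became `-1`) has no effect anywhere in the declared ranges; all 54 inputs agree.
verdict: equivalent


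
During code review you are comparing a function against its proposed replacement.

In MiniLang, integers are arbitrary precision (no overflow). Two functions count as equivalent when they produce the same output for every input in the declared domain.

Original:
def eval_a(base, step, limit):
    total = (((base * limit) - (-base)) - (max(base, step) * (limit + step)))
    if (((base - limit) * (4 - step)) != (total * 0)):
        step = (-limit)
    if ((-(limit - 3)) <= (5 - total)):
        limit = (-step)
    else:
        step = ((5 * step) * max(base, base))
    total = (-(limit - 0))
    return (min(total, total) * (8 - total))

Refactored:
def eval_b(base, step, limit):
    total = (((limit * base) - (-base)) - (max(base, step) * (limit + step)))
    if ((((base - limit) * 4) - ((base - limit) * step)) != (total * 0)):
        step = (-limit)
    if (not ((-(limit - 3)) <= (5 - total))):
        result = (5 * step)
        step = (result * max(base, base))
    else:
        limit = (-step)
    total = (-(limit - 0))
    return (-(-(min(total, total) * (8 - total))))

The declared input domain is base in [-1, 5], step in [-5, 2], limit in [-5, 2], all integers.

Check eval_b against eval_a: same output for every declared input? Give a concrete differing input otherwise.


Comparing the listings, the differences include: statement counts differ; also arithmetic usage differs; also local variable names differ; also boolean connective usage differs.
As a probe, take base=0, step=2, limit=-3: eval_a runs total := 2 | (((base - limit) * (4 - step)) != (total * 0)): true | step := 3 | ((-(limit - 3)) <= (5 - total)): false | step := 0 | total := 3 | result 15; eval_b runs total := 2 | ((((base - limit) * 4) - ((base - limit) * step)) != (total * 0)): true | step := 3 | (not ((-(limit - 3)) <= (5 - total))): true | result := 15 | step := 0 | total := 3 | result 15; both end at 15.
Checked all 448 inputs in the declared domain: the outputs agree on every one.
verdict: equivalent


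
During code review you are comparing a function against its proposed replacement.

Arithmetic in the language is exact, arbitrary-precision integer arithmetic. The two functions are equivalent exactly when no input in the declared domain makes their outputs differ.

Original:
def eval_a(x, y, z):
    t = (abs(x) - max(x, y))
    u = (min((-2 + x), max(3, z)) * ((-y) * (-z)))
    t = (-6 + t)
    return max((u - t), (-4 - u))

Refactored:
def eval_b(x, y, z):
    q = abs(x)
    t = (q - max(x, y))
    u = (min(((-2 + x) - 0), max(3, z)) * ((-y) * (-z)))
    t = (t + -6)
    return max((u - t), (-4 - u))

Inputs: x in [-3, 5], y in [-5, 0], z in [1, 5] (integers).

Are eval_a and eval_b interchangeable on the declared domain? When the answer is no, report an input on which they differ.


This is a faithful refactor — arithmetic usage differs; and statement counts differ; and constant usage differs; and local variable names differ, but the computed results match everywhere.
Tracing x=2, y=-2, z=2: eval_a: t := 0 | u := 0 | t := -6 | result 6 | eval_b: q := 2 | t := 0 | u := 0 | t := -6 | result 6 — matching result 6.
Checked all 270 inputs in the declared domain: the outputs agree on every one.
verdict: equivalent


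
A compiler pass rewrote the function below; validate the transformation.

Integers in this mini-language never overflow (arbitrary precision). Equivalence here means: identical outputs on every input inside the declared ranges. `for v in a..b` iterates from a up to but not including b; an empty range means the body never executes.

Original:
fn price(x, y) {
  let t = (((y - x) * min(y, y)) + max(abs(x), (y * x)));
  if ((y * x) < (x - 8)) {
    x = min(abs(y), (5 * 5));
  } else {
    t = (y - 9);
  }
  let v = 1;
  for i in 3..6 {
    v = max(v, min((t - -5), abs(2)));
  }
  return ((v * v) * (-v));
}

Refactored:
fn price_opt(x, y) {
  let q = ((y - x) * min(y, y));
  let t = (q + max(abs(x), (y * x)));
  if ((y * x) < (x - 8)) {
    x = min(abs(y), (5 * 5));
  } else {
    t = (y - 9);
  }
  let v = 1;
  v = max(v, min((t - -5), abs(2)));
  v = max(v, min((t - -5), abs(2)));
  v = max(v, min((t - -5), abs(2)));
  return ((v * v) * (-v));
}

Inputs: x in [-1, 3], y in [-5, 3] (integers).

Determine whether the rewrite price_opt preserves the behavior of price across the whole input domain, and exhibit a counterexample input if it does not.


Differences: arithmetic usage differs, plus loop structure differs, plus constant usage differs, plus min/max/abs usage differs, plus local variable names differ, plus statement counts differ — yet all 45 inputs agree.
verdict: equivalent


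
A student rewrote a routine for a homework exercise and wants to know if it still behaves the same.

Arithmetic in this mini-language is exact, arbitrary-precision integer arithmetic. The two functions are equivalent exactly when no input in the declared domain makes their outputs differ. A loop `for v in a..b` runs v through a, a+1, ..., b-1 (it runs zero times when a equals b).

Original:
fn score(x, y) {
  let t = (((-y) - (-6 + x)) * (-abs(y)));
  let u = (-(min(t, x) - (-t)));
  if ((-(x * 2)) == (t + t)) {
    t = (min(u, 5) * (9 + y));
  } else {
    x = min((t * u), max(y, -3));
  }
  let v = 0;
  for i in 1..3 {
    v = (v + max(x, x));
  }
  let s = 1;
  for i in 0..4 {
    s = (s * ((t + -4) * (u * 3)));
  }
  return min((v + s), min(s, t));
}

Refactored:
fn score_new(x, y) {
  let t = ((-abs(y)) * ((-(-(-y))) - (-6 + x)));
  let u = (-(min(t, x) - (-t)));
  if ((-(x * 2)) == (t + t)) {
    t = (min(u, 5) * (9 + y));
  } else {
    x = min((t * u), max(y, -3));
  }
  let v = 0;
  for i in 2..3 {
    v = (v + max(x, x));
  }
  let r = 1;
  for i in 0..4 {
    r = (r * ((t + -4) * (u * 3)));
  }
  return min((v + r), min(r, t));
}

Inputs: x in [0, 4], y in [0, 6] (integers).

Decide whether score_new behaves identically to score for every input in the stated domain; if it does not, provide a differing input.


At x=3, y=4: score gives -56, score_new gives -28.
verdict: not equivalent; witness: x=3, y=4


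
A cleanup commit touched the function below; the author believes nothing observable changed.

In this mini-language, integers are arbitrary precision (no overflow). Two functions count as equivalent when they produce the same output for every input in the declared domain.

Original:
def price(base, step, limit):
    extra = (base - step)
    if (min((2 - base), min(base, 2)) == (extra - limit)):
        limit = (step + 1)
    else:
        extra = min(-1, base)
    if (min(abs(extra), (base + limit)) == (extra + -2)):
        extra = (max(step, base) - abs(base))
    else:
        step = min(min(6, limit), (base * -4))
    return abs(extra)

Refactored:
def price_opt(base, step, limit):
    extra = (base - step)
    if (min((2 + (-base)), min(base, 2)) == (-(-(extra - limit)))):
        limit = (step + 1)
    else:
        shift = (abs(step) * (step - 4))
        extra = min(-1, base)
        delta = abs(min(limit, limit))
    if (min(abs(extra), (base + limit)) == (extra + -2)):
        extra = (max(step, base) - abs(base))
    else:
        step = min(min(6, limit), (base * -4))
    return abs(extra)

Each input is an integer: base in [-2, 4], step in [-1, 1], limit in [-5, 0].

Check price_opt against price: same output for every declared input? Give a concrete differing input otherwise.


Changes here: arithmetic usage differs; and local variable names differ; and statement counts differ; and constant usage differs; and min/max/abs usage differs; the full 126-point sweep finds no disagreement.
verdict: equivalent


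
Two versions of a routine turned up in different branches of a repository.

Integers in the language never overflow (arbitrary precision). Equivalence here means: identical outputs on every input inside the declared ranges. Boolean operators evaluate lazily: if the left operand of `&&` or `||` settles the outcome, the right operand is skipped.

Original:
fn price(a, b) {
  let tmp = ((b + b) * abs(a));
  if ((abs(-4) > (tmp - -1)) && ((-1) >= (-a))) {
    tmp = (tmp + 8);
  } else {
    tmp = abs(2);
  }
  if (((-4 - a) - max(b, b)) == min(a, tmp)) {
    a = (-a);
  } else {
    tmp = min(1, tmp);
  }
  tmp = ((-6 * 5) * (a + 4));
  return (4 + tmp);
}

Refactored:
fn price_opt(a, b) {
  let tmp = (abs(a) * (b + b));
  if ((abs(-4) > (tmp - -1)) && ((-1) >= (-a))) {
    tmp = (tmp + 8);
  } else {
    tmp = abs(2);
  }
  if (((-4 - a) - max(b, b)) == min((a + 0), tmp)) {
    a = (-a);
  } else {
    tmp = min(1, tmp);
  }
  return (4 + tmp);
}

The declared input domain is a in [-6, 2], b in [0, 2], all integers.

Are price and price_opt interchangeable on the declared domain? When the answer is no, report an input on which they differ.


Evaluate both at a=-6, b=0.
price: tmp becomes 0; next ((abs(-4) > (tmp - -1)) && ((-1) >= (-a))) evaluates to false; next tmp becomes 2; next (((-4 - a) - max(b, b)) == min(a, tmp)) evaluates to false; next tmp becomes 1; next tmp becomes 60; next final value 64
price_opt: tmp becomes 0; next ((abs(-4) > (tmp - -1)) && ((-1) >= (-a))) evaluates to false; next tmp becomes 2; next (((-4 - a) - max(b, b)) == min((a + 0), tmp)) evaluates to false; next tmp becomes 1; next final value 5
64 and 5 differ, so these are not the same function on this domain.
verdict: not equivalent; witness: a=-6, b=0


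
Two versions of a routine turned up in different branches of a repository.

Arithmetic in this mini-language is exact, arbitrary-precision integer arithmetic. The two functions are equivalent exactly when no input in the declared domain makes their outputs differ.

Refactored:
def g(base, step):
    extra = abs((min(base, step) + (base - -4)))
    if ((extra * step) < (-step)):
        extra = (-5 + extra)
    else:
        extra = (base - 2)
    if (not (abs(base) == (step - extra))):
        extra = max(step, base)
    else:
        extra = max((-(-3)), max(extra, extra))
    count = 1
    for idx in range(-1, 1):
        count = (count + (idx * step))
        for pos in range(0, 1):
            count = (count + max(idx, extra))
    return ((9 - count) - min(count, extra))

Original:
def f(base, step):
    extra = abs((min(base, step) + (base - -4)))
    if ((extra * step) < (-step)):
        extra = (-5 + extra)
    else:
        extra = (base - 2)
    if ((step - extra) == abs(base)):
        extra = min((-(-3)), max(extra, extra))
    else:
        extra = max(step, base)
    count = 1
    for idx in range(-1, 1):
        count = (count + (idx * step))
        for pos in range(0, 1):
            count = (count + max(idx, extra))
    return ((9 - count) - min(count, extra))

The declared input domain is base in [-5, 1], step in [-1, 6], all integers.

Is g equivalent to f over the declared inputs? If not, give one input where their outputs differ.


There is a counterexample at base=1, step=0: 10 on one side, -1 on the other.
f: extra = 5; ((extra * step) < (-step)) -> false; extra = -1; ((step - extra) == abs(base)) -> true; extra = -1; count = 1; [idx=-1]; count = 1; [pos=0]; count = 0; [idx=0]; count = 0; [pos=0]; count = 0; return 10
g: extra = 5; ((extra * step) < (-step)) -> false; extra = -1; (not (abs(base) == (step - extra))) -> false; extra = 3; count = 1; [idx=-1]; count = 1; [pos=0]; count = 4; [idx=0]; count = 4; [pos=0]; count = 7; return -1
verdict: not equivalent; witness: base=1, step=0


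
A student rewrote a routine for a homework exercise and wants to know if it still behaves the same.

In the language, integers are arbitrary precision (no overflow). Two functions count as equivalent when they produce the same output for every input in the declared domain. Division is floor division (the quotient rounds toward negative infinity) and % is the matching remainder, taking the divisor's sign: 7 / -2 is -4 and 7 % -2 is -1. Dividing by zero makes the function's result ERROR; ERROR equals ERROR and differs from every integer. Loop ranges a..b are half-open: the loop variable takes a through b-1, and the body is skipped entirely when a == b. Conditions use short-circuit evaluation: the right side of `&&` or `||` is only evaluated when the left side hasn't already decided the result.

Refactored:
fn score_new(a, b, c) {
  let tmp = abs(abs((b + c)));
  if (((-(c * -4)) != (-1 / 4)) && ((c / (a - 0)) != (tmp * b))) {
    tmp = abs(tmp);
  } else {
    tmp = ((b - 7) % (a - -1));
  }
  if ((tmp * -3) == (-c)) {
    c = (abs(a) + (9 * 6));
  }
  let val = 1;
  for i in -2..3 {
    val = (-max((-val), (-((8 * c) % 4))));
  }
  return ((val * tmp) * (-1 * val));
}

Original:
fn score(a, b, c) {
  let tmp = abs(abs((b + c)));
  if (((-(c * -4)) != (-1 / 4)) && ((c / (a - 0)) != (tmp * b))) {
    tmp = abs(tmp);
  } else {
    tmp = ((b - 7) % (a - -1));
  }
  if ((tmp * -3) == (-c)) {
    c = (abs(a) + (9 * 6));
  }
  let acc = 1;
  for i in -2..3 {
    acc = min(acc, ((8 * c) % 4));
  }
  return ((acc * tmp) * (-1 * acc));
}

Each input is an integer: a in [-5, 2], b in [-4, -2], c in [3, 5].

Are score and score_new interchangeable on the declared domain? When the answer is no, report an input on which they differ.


Comparing the listings, the differences include: local variable names differ; min/max/abs usage differs.
Tracing a=1, b=-2, c=5: score: tmp becomes 3; next (((-(c * -4)) != (-1 / 4)) && ((c / (a - 0)) != (tmp * b))) evaluates to true; next tmp becomes 3; next ((tmp * -3) == (-c)) evaluates to false; next acc becomes 1; next at i=-2:; next acc becomes 0; next at i=-1:; next acc becomes 0; next at i=0:; next acc becomes 0; next at i=1:; next acc becomes 0; next at i=2:; next acc becomes 0; next final value 0 | score_new: tmp becomes 3; next (((-(c * -4)) != (-1 / 4)) && ((c / (a - 0)) != (tmp * b))) evaluates to true; next tmp becomes 3; next ((tmp * -3) == (-c)) evaluates to false; next val becomes 1; next at i=-2:; next val becomes 0; next at i=-1:; next val becomes 0; next at i=0:; next val becomes 0; next at i=1:; next val becomes 0; next at i=2:; next val becomes 0; next final value 0 — matching result 0.
Every one of the 72 inputs gives matching results.
verdict: equivalent


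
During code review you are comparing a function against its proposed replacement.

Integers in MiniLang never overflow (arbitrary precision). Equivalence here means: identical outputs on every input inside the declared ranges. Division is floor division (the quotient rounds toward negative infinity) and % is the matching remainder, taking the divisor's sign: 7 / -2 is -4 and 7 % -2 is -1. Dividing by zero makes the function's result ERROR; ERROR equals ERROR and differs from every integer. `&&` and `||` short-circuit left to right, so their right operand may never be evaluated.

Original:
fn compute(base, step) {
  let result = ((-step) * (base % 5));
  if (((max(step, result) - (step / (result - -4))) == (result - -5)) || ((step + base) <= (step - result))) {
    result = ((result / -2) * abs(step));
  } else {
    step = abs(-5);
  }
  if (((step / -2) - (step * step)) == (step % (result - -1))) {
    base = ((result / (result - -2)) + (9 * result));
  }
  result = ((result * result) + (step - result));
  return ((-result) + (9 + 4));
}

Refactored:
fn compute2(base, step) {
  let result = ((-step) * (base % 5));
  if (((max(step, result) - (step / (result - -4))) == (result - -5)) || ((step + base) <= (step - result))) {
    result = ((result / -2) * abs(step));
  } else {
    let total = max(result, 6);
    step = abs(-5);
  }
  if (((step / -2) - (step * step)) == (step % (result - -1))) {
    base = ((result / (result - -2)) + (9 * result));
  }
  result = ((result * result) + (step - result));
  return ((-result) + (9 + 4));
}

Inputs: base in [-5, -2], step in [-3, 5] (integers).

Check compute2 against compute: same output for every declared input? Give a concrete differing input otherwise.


This is a faithful refactor — min/max/abs usage differs; and constant usage differs; and statement counts differ; and local variable names differ, but the computed results match everywhere.
Spot check at base=-4, step=-1 — compute: result=1, then (((max(step, result) - (step / (result - -4))) == (result - -5)) || ((step + base) <= (step - result))) is true, then result=-1, then a zero divisor aborts: ERROR. compute2: result=1, then (((max(step, result) - (step / (result - -4))) == (result - -5)) || ((step + base) <= (step - result))) is true, then result=-1, then a zero divisor aborts: ERROR. Both give ERROR.
An exhaustive pass over the 36 declared inputs shows identical outputs.
verdict: equivalent


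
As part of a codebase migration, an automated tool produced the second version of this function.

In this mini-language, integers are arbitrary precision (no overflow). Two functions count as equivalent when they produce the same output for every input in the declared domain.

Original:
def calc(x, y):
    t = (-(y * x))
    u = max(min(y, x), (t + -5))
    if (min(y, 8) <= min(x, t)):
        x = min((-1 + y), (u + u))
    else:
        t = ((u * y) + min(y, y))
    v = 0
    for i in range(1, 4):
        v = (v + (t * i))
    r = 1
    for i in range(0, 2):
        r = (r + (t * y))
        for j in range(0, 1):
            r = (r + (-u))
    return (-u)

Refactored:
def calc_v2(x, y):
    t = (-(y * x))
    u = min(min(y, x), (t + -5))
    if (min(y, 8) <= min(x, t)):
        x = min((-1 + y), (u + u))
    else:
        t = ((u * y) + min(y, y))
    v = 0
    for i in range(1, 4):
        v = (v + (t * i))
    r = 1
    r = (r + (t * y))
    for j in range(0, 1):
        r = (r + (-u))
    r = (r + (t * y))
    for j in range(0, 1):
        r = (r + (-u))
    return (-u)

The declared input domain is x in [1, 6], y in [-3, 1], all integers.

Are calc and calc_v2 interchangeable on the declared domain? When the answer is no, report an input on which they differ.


Not equivalent: x=1, y=-3 separates them (2 vs 3).
calc: t=3, then u=-2, then (min(y, 8) <= min(x, t)) is true, then x=-4, then v=0, then (i=1), then v=3, then (i=2), then v=9, then (i=3), then v=18, then r=1, then (i=0), then r=-8, then (j=0), then r=-6, then (i=1), then r=-15, then (j=0), then r=-13, then returns 2
calc_v2: t=3, then u=-3, then (min(y, 8) <= min(x, t)) is true, then x=-6, then v=0, then (i=1), then v=3, then (i=2), then v=9, then (i=3), then v=18, then r=1, then r=-8, then (j=0), then r=-5, then r=-14, then (j=0), then r=-11, then returns 3
verdict: not equivalent; witness: x=1, y=-3


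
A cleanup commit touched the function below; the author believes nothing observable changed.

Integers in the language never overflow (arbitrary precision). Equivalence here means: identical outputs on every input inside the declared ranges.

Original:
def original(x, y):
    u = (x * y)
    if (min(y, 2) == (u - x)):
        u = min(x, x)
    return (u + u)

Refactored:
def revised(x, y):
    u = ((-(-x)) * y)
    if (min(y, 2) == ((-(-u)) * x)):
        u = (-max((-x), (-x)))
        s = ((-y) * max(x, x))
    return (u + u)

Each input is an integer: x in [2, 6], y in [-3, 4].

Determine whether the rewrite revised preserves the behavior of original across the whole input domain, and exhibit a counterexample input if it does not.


The rewrite breaks on x=2, y=0, where the results are 0 and 4.
original: u=0, then (min(y, 2) == (u - x)) is false, then returns 0
revised: u=0, then (min(y, 2) == ((-(-u)) * x)) is true, then u=2, then s=0, then returns 4
verdict: not equivalent; witness: x=2, y=0


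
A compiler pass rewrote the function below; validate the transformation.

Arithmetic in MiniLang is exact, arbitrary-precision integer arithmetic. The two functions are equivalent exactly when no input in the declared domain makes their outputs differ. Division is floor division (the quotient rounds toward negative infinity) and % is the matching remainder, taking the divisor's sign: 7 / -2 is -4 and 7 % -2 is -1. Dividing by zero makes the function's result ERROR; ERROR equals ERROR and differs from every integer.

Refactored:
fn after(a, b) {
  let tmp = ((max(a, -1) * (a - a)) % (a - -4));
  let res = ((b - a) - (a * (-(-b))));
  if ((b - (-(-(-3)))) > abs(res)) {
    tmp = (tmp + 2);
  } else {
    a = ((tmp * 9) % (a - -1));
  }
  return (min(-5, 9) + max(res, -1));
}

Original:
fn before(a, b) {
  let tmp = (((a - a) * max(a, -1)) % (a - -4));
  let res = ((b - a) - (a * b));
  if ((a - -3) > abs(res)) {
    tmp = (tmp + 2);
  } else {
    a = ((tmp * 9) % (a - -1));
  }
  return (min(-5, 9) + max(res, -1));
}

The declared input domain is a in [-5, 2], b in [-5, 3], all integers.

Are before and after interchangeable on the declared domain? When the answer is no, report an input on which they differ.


Try a=-1, b=1.
before: tmp = 0; res = 3; ((a - -3) > abs(res)) -> false; division by zero -> ERROR
after: tmp = 0; res = 3; ((b - (-(-(-3)))) > abs(res)) -> true; tmp = 2; return -2
ERROR and -2 differ, so these are not the same function on this domain.
verdict: not equivalent; witness: a=-1, b=1


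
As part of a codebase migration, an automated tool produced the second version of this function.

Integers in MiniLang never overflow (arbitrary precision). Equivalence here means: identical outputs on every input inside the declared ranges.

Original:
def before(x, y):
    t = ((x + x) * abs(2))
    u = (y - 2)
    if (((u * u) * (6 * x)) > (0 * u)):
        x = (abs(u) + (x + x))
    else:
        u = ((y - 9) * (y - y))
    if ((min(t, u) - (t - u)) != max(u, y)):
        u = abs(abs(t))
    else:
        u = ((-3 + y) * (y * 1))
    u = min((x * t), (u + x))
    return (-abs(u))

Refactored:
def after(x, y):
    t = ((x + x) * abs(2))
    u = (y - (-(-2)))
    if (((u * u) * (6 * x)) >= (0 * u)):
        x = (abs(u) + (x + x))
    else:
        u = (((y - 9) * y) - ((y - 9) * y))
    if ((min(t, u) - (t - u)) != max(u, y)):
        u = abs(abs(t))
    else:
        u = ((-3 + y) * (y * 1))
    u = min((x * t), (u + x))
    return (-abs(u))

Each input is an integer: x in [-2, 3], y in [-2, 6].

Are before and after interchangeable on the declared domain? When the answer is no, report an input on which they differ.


There is a counterexample at x=-2, y=2: -6 on one side, -4 on the other.
before: t=-8, then u=0, then (((u * u) * (6 * x)) > (0 * u)) is false, then u=0, then ((min(t, u) - (t - u)) != max(u, y)) is true, then u=8, then u=6, then returns -6
after: t=-8, then u=0, then (((u * u) * (6 * x)) >= (0 * u)) is true, then x=-4, then ((min(t, u) - (t - u)) != max(u, y)) is true, then u=8, then u=4, then returns -4
verdict: not equivalent; witness: x=-2, y=2


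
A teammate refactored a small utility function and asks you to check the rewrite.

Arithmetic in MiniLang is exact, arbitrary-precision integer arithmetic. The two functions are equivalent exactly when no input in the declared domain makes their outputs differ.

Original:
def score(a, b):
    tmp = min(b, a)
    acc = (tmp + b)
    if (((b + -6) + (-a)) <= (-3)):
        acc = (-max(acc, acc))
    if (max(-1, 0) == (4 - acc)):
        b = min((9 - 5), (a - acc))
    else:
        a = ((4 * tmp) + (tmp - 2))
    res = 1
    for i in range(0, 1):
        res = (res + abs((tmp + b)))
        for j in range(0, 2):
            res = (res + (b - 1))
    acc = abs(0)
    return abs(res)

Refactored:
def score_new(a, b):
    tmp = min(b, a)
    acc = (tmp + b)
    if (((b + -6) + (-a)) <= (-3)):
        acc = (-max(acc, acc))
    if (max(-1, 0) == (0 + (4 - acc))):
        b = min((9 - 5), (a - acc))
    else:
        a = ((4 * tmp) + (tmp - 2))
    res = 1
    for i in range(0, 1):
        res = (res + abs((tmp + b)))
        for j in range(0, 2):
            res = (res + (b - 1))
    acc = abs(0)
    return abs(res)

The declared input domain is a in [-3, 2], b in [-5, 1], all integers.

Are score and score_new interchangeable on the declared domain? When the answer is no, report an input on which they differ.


Although arithmetic usage differs, and constant usage differs, 42/42 inputs agree.
verdict: equivalent


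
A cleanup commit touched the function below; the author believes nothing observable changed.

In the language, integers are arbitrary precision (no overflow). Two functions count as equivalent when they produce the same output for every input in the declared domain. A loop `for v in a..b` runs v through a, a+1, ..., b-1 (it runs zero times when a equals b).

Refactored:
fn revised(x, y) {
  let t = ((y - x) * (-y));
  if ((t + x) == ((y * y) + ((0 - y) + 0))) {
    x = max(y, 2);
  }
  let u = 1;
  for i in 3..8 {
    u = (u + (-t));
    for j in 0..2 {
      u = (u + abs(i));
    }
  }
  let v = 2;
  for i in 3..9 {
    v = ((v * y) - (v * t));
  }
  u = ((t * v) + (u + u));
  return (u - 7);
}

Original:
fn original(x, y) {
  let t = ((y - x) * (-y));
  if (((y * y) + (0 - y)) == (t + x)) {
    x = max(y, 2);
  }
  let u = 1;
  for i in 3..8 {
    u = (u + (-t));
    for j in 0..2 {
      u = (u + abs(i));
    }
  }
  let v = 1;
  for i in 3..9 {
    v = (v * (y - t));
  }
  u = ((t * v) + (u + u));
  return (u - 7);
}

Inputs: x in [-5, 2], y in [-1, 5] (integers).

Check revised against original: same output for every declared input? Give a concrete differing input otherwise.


Evaluate both at x=-5, y=-1.
original: t = 4; (((y * y) + (0 - y)) == (t + x)) -> false; u = 1; [i=3]; u = -3; [j=0]; u = 0; [j=1]; u = 3; [i=4]; u = -1; [j=0]; u = 3; [j=1]; u = 7; [i=5]; u = 3; [j=0]; u = 8; [j=1]; u = 13; [i=6]; u = 9; [j=0]; u = 15; [j=1]; u = 21; [i=7]; u = 17; [j=0]; u = 24; [j=1]; u = 31; v = 1; [i=3]; v = -5; [i=4]; v = 25; [i=5]; v = -125; [i=6]; v = 625; [i=7]; v = -3125; [i=8]; v = 15625; u = 62562; return 62555
revised: t = 4; ((t + x) == ((y * y) + ((0 - y) + 0))) -> false; u = 1; [i=3]; u = -3; [j=0]; u = 0; [j=1]; u = 3; [i=4]; u = -1; [j=0]; u = 3; [j=1]; u = 7; [i=5]; u = 3; [j=0]; u = 8; [j=1]; u = 13; [i=6]; u = 9; [j=0]; u = 15; [j=1]; u = 21; [i=7]; u = 17; [j=0]; u = 24; [j=1]; u = 31; v = 2; [i=3]; v = -10; [i=4]; v = 50; [i=5]; v = -250; [i=6]; v = 1250; [i=7]; v = -6250; [i=8]; v = 31250; u = 125062; return 125055
62555 vs 125055 — the two versions disagree here.
verdict: not equivalent; witness: x=-5, y=-1


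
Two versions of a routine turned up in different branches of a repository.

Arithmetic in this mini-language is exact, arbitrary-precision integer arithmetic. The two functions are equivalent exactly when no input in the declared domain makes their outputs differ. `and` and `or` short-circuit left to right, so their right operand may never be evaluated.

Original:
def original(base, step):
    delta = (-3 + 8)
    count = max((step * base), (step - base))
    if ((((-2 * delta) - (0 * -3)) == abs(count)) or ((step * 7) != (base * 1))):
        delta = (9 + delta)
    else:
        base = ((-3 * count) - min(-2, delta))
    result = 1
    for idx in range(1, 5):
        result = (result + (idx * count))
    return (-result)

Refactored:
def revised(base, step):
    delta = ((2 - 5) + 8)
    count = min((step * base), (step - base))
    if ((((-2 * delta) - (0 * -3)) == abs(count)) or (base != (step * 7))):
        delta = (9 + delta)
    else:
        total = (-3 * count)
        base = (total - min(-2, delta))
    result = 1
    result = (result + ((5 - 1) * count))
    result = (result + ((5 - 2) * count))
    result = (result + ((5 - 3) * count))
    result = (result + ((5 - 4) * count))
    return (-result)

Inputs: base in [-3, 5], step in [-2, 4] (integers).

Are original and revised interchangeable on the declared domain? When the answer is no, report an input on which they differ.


On input base=-3, step=-2, original returns -61 while revised returns -11.
verdict: not equivalent; witness: base=-3, step=-2
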